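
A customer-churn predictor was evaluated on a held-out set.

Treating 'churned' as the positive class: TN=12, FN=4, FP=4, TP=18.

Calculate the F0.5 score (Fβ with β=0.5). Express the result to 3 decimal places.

Fβ = (1+β²)·TP / ((1+β²)·TP + β²·FN + FP), with β²=1/4
= 1.25·18 / (1.25·18 + 0.25·4 + 4) = 0.818

0.818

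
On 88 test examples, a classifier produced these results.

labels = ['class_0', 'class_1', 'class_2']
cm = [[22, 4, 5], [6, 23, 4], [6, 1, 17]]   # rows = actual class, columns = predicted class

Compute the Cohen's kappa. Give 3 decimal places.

Observed agreement pₒ = trace/N = 62/88 = 0.7045
Expected agreement pₑ = Σ (rowᵢ·colᵢ)/N² = (31·34 + 33·28 + 24·26)/88² = 0.3360
κ = (pₒ − pₑ)/(1 − pₑ) = (0.7045 − 0.3360)/(1 − 0.3360) = 0.555

0.555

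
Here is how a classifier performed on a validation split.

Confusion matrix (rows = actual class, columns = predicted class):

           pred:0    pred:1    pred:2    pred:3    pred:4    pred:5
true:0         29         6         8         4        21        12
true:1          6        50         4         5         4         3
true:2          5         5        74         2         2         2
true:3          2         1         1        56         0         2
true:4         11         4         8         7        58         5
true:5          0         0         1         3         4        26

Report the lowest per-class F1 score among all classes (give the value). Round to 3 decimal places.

0.436

Per-class F1 score (2·TP/(2·TP+FP+FN)):
  0: TP=29, FP=6+5+2+11+0=24, FN=6+8+4+21+12=51 → 58/133 = 0.4361
  1: TP=50, FP=6+5+1+4+0=16, FN=6+4+5+4+3=22 → 100/138 = 0.7246
  2: TP=74, FP=8+4+1+8+1=22, FN=5+5+2+2+2=16 → 148/186 = 0.7957
  3: TP=56, FP=4+5+2+7+3=21, FN=2+1+1+0+2=6 → 112/139 = 0.8058
  4: TP=58, FP=21+4+2+0+4=31, FN=11+4+8+7+5=35 → 116/182 = 0.6374
  5: TP=26, FP=12+3+2+2+5=24, FN=0+0+1+3+4=8 → 52/84 = 0.6190
Lowest is class '0' with F1 score = 0.436.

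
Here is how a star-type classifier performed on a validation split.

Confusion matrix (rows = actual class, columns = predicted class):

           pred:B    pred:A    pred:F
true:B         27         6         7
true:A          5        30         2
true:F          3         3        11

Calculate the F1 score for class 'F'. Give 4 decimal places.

0.5946

F1 score = 2·TP/(2·TP+FP+FN).
F: TP=11, FP=7+2=9, FN=3+3=6 → 22/37 = 0.59459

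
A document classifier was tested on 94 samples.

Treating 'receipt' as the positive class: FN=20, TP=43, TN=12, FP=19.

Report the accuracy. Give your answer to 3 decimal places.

Accuracy = (TP+TN)/N = (43+12)/94 = 0.585

0.585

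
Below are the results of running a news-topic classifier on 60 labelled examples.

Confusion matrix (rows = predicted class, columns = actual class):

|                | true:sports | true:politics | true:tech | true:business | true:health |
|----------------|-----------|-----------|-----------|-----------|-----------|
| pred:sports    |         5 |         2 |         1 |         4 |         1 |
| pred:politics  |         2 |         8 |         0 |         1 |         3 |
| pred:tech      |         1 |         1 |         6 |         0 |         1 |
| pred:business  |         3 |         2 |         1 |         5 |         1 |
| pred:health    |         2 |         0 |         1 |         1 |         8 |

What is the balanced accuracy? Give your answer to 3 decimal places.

Balanced accuracy = mean of per-class recall.
  sports: recall = 5/13 = 0.3846
  politics: recall = 8/13 = 0.6154
  tech: recall = 6/9 = 0.6667
  business: recall = 5/11 = 0.4545
  health: recall = 8/14 = 0.5714
Mean = (0.3846 + 0.6154 + 0.6667 + 0.4545 + 0.5714) / 5 = 0.539

0.539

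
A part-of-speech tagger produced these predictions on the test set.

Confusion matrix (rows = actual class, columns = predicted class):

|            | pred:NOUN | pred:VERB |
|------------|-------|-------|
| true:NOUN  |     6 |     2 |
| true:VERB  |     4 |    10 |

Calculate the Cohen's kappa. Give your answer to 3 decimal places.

0.441

Observed agreement pₒ = trace/N = 16/22 = 0.7273
Expected agreement pₑ = Σ (rowᵢ·colᵢ)/N² = (8·10 + 14·12)/22² = 0.5124
κ = (pₒ − pₑ)/(1 − pₑ) = (0.7273 − 0.5124)/(1 − 0.5124) = 0.441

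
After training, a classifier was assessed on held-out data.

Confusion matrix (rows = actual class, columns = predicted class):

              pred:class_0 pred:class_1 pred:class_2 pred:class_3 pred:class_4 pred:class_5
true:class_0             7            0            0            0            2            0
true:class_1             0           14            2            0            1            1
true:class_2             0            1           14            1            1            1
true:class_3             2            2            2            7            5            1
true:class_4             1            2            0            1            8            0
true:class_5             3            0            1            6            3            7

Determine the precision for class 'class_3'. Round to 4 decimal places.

0.4667

Take TP from the diagonal, FP from the rest of the 'class_3' prediction marginal, FN from the rest of the 'class_3' actual marginal.
precision = TP/(TP+FP).
class_3: TP=7, FP=0+0+1+1+6=8 → 7/15 = 0.46667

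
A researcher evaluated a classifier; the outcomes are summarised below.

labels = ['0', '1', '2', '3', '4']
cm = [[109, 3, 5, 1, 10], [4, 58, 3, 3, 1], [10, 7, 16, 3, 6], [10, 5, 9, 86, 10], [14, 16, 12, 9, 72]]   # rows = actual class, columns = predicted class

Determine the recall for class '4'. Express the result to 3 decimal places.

recall = TP/(TP+FN).
4: TP=72, FN=14+16+12+9=51 → 72/123 = 0.5854

0.585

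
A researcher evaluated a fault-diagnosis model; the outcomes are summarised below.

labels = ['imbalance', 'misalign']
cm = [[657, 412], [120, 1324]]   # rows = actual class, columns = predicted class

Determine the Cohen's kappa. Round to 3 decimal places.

Observed agreement pₒ = trace/N = 1981/2513 = 0.7883
Expected agreement pₑ = Σ (rowᵢ·colᵢ)/N² = (1069·777 + 1444·1736)/2513² = 0.5285
κ = (pₒ − pₑ)/(1 − pₑ) = (0.7883 − 0.5285)/(1 − 0.5285) = 0.551

0.551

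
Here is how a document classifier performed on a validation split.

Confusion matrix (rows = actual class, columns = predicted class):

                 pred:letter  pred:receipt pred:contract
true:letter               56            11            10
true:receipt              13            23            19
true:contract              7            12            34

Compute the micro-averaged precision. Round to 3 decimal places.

0.611

Micro-averaging pools counts across classes: ΣTP=113, ΣFP=72, ΣFN=72.
Micro-precision = TP/(TP+FP) on pooled counts = 0.611 (equals overall accuracy in single-label multiclass).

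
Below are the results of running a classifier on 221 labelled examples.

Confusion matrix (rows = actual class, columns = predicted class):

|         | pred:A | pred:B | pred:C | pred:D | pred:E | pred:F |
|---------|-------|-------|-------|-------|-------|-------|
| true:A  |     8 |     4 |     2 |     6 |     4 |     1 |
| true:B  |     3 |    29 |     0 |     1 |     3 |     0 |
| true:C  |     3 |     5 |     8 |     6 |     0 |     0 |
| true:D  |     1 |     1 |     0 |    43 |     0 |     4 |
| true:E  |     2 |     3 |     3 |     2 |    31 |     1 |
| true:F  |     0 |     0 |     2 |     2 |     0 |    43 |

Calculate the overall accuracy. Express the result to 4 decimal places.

0.7330

Accuracy = trace / total = (8+29+8+43+31+43=162) / 221 = 162/221 = 0.7330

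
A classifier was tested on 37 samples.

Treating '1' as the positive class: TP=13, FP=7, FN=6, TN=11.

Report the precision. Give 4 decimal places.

0.6500

Precision = TP/(TP+FP) = 13/(13+7) = 13/20 = 0.6500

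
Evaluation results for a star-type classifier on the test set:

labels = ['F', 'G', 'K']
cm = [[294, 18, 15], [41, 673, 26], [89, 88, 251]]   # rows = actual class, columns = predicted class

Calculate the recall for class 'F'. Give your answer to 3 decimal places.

Take TP from the diagonal, FP from the rest of the 'F' prediction marginal, FN from the rest of the 'F' actual marginal.
recall = TP/(TP+FN).
F: TP=294, FN=18+15=33 → 294/327 = 0.8991

0.899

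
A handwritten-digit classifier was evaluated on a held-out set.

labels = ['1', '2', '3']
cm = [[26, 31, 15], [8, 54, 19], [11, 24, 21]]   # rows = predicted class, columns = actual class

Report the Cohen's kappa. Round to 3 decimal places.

0.209

Observed agreement pₒ = trace/N = 101/209 = 0.4833
Expected agreement pₑ = Σ (rowᵢ·colᵢ)/N² = (45·72 + 109·81 + 55·56)/209² = 0.3468
κ = (pₒ − pₑ)/(1 − pₑ) = (0.4833 − 0.3468)/(1 − 0.3468) = 0.209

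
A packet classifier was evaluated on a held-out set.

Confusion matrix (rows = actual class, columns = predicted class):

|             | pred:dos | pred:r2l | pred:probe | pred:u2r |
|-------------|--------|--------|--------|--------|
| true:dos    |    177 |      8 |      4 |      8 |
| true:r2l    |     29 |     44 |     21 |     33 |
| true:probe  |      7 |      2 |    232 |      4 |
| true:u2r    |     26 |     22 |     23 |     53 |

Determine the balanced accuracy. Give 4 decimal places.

0.6548

Balanced accuracy = mean of per-class recall.
  dos: recall = 177/197 = 0.89848
  r2l: recall = 44/127 = 0.34646
  probe: recall = 232/245 = 0.94694
  u2r: recall = 53/124 = 0.42742
Mean = (0.89848 + 0.34646 + 0.94694 + 0.42742) / 4 = 0.6548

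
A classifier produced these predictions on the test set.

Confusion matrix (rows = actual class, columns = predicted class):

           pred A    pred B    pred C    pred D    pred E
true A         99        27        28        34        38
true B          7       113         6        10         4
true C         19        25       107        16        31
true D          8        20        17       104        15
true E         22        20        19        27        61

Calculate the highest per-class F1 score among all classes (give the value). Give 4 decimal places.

Per-class F1 score (2·TP/(2·TP+FP+FN)):
  A: TP=99, FP=7+19+8+22=56, FN=27+28+34+38=127 → 198/381 = 0.51969
  B: TP=113, FP=27+25+20+20=92, FN=7+6+10+4=27 → 226/345 = 0.65507
  C: TP=107, FP=28+6+17+19=70, FN=19+25+16+31=91 → 214/375 = 0.57067
  D: TP=104, FP=34+10+16+27=87, FN=8+20+17+15=60 → 208/355 = 0.58592
  E: TP=61, FP=38+4+31+15=88, FN=22+20+19+27=88 → 122/298 = 0.40940
Highest is class 'B' with F1 score = 0.6551.

0.6551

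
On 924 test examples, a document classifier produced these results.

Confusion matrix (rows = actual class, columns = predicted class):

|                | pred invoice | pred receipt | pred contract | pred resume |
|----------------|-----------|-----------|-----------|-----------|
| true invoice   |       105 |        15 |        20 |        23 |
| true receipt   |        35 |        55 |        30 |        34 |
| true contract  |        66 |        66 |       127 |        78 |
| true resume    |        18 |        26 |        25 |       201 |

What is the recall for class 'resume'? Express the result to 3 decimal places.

recall = TP/(TP+FN).
resume: TP=201, FN=18+26+25=69 → 201/270 = 0.7444

0.744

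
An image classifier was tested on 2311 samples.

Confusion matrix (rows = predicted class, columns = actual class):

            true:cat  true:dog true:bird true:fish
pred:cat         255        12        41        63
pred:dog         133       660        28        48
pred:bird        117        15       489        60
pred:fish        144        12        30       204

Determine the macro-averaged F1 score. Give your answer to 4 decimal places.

0.6615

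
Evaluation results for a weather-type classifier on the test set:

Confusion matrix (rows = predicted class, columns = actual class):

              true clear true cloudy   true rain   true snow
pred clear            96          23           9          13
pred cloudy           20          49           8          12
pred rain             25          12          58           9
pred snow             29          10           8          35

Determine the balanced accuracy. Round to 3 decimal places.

0.573

Balanced accuracy = mean of per-class recall.
  clear: recall = 96/170 = 0.5647
  cloudy: recall = 49/94 = 0.5213
  rain: recall = 58/83 = 0.6988
  snow: recall = 35/69 = 0.5072
Mean = (0.5647 + 0.5213 + 0.6988 + 0.5072) / 4 = 0.573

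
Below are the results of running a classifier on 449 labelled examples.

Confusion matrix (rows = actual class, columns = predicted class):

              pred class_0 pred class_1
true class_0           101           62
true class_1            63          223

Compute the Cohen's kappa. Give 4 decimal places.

0.3988

Observed agreement pₒ = trace/N = 324/449 = 0.72160
Expected agreement pₑ = Σ (rowᵢ·colᵢ)/N² = (163·164 + 286·285)/449² = 0.53691
κ = (pₒ − pₑ)/(1 − pₑ) = (0.72160 − 0.53691)/(1 − 0.53691) = 0.3988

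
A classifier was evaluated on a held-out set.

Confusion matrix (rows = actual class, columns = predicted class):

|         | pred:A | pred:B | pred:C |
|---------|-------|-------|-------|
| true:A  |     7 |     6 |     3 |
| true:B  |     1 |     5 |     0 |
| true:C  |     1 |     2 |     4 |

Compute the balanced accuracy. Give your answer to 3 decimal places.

Balanced accuracy = mean of per-class recall.
  A: recall = 7/16 = 0.4375
  B: recall = 5/6 = 0.8333
  C: recall = 4/7 = 0.5714
Mean = (0.4375 + 0.8333 + 0.5714) / 3 = 0.614

0.614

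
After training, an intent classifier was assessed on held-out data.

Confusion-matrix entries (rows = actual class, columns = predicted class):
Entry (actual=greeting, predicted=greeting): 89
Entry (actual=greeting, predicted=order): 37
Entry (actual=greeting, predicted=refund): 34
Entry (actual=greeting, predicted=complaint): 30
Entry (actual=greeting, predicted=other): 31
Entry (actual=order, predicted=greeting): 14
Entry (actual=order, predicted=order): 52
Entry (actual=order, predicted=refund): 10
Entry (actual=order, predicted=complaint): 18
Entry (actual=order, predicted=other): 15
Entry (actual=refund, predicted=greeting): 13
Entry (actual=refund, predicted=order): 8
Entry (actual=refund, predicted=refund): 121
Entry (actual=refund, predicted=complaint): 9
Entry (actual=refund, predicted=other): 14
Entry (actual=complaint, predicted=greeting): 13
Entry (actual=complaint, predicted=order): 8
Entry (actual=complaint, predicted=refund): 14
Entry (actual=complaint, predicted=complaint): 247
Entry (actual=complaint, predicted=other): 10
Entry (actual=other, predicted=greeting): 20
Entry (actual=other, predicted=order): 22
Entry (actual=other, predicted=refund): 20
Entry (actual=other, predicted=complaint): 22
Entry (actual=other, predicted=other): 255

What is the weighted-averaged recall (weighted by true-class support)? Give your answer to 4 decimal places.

0.6785

Per-class recall (TP/(TP+FN)):
  greeting: TP=89, FN=37+34+30+31=132 → 89/221 = 0.40271
  order: TP=52, FN=14+10+18+15=57 → 52/109 = 0.47706
  refund: TP=121, FN=13+8+9+14=44 → 121/165 = 0.73333
  complaint: TP=247, FN=13+8+14+10=45 → 247/292 = 0.84589
  other: TP=255, FN=20+22+20+22=84 → 255/339 = 0.75221
Weighted-recall = Σ (supportᵢ/N)·recallᵢ with N=1126: (221/1126)·0.40271 + (109/1126)·0.47706 + (165/1126)·0.73333 + (292/1126)·0.84589 + (339/1126)·0.75221 = 0.6785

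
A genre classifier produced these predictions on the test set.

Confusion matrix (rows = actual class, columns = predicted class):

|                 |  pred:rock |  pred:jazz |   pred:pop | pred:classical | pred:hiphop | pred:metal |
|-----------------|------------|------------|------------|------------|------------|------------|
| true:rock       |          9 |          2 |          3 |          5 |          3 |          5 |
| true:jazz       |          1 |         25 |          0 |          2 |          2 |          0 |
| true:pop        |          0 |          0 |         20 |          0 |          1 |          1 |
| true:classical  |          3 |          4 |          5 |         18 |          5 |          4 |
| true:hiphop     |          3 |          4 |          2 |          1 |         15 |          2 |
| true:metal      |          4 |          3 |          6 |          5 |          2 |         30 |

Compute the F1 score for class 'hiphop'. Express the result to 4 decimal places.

F1 score = 2·TP/(2·TP+FP+FN).
hiphop: TP=15, FP=3+2+1+5+2=13, FN=3+4+2+1+2=12 → 30/55 = 0.54545

0.5455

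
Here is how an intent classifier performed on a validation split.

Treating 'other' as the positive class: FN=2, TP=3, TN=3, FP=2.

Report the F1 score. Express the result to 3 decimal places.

0.600

Precision = TP/(TP+FP) = 3/5 = 0.6000
Recall = TP/(TP+FN) = 3/5 = 0.6000
F1 = 2·TP/(2·TP+FP+FN) = 6/10 = 0.600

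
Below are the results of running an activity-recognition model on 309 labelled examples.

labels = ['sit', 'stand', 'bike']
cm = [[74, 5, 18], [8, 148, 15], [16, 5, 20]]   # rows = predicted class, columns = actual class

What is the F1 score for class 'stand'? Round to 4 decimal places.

One-vs-rest for 'stand': TP = diagonal; FP = other classes predicted 'stand'; FN = 'stand' predicted as other.
F1 score = 2·TP/(2·TP+FP+FN).
stand: TP=148, FP=8+15=23, FN=5+5=10 → 296/329 = 0.89970

0.8997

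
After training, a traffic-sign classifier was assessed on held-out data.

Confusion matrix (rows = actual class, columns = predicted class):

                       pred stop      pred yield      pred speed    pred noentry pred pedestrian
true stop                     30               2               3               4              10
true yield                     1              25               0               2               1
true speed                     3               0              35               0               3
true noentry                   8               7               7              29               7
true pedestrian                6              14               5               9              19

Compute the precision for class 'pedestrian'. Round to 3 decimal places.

0.475

One-vs-rest for 'pedestrian': TP = diagonal; FP = other classes predicted 'pedestrian'; FN = 'pedestrian' predicted as other.
precision = TP/(TP+FP).
pedestrian: TP=19, FP=10+1+3+7=21 → 19/40 = 0.4750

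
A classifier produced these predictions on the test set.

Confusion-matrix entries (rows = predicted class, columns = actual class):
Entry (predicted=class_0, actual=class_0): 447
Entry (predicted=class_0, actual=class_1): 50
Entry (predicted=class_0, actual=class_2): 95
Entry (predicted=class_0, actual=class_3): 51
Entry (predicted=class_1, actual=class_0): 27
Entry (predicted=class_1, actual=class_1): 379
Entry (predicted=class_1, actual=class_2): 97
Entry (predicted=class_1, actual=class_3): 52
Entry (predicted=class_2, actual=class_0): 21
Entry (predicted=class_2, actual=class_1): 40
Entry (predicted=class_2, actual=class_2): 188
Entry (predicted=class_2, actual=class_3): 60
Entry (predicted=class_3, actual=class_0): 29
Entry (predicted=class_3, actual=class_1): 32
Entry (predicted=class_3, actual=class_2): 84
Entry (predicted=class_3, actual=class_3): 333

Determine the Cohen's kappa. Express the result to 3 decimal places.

0.570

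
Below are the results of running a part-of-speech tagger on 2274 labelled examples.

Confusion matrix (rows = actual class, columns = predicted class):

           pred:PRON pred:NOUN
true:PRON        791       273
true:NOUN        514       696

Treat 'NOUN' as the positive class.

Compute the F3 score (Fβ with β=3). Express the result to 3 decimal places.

Fβ = (1+β²)·TP / ((1+β²)·TP + β²·FN + FP), with β²=9
= 10·696 / (10·696 + 9·514 + 273) = 0.587

0.587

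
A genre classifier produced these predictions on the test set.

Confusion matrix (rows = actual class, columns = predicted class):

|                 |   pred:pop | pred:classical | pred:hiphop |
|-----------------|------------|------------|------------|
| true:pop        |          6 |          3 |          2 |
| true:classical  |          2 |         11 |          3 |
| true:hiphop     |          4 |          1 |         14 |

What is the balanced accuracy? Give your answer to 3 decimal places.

0.657

Balanced accuracy = mean of per-class recall.
  pop: recall = 6/11 = 0.5455
  classical: recall = 11/16 = 0.6875
  hiphop: recall = 14/19 = 0.7368
Mean = (0.5455 + 0.6875 + 0.7368) / 3 = 0.657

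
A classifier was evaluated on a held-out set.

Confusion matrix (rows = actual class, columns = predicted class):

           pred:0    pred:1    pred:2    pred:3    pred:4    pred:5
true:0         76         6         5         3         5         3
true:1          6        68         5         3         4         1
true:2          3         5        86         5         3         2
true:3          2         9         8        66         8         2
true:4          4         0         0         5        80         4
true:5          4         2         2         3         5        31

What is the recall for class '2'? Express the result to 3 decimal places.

0.827

Take TP from the diagonal, FP from the rest of the '2' prediction marginal, FN from the rest of the '2' actual marginal.
recall = TP/(TP+FN).
2: TP=86, FN=3+5+5+3+2=18 → 86/104 = 0.8269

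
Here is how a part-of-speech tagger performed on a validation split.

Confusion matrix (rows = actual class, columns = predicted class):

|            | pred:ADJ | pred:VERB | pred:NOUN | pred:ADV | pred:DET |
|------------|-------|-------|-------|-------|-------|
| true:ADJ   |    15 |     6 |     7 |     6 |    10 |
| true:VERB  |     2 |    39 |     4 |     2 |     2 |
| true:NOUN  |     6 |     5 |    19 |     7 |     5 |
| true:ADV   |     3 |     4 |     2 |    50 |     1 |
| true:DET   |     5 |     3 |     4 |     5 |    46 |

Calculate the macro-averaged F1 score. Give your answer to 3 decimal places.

0.623

Per-class F1 score (2·TP/(2·TP+FP+FN)):
  ADJ: TP=15, FP=2+6+3+5=16, FN=6+7+6+10=29 → 30/75 = 0.4000
  VERB: TP=39, FP=6+5+4+3=18, FN=2+4+2+2=10 → 78/106 = 0.7358
  NOUN: TP=19, FP=7+4+2+4=17, FN=6+5+7+5=23 → 38/78 = 0.4872
  ADV: TP=50, FP=6+2+7+5=20, FN=3+4+2+1=10 → 100/130 = 0.7692
  DET: TP=46, FP=10+2+5+1=18, FN=5+3+4+5=17 → 92/127 = 0.7244
Macro-F1 score = mean = (0.4000 + 0.7358 + 0.4872 + 0.7692 + 0.7244) / 5 = 0.623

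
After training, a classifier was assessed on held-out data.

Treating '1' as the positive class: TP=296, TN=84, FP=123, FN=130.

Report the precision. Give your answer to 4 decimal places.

0.7064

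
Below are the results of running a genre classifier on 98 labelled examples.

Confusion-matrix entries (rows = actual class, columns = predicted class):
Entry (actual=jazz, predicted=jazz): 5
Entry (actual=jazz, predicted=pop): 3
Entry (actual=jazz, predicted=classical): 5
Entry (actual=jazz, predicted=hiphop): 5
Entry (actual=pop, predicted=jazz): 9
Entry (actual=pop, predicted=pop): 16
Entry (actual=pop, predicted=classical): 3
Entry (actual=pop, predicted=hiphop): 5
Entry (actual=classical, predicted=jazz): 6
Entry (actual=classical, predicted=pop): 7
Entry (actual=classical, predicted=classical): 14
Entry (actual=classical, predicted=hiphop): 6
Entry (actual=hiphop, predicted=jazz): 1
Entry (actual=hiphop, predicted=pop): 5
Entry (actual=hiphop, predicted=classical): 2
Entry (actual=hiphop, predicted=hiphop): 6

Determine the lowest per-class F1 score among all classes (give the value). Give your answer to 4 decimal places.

Per-class F1 score (2·TP/(2·TP+FP+FN)):
  jazz: TP=5, FP=9+6+1=16, FN=3+5+5=13 → 10/39 = 0.25641
  pop: TP=16, FP=3+7+5=15, FN=9+3+5=17 → 32/64 = 0.50000
  classical: TP=14, FP=5+3+2=10, FN=6+7+6=19 → 28/57 = 0.49123
  hiphop: TP=6, FP=5+5+6=16, FN=1+5+2=8 → 12/36 = 0.33333
Lowest is class 'jazz' with F1 score = 0.2564.

0.2564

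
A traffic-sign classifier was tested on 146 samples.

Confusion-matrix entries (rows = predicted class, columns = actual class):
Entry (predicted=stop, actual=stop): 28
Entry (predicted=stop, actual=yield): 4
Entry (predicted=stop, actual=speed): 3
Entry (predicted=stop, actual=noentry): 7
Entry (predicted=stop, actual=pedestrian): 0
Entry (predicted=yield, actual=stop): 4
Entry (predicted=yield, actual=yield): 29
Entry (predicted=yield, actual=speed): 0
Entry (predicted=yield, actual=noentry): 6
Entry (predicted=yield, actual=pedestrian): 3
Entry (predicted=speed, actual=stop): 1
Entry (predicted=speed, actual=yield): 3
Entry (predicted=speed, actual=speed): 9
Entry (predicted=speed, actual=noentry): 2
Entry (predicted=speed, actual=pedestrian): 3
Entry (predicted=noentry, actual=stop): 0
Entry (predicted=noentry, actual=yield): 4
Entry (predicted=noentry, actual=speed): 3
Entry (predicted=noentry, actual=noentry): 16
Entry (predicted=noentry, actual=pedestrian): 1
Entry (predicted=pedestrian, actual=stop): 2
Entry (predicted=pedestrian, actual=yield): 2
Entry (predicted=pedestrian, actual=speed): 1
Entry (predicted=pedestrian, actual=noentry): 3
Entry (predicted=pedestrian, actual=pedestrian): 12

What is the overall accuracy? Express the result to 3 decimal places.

0.644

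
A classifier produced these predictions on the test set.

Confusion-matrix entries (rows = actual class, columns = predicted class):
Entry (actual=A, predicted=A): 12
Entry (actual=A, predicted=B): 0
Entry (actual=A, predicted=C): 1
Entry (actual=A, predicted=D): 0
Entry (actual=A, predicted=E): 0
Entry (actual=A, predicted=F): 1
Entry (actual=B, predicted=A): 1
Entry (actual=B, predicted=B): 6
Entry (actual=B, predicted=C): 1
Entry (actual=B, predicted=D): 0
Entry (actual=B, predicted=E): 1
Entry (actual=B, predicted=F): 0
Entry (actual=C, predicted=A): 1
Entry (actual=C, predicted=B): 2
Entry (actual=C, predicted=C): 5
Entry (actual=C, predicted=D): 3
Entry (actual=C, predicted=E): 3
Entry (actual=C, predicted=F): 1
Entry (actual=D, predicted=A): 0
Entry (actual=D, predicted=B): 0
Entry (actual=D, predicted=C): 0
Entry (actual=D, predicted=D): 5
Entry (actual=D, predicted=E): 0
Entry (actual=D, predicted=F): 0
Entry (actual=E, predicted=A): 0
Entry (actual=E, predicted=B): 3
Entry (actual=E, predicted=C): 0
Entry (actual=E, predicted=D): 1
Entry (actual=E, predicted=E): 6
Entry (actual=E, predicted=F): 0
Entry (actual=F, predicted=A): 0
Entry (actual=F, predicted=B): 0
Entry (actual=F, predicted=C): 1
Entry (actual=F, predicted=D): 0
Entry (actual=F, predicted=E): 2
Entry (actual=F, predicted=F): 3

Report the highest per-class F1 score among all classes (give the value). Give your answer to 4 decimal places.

0.8571

Per-class F1 score (2·TP/(2·TP+FP+FN)):
  A: TP=12, FP=1+1+0+0+0=2, FN=0+1+0+0+1=2 → 24/28 = 0.85714
  B: TP=6, FP=0+2+0+3+0=5, FN=1+1+0+1+0=3 → 12/20 = 0.60000
  C: TP=5, FP=1+1+0+0+1=3, FN=1+2+3+3+1=10 → 10/23 = 0.43478
  D: TP=5, FP=0+0+3+1+0=4, FN=0+0+0+0+0=0 → 10/14 = 0.71429
  E: TP=6, FP=0+1+3+0+2=6, FN=0+3+0+1+0=4 → 12/22 = 0.54545
  F: TP=3, FP=1+0+1+0+0=2, FN=0+0+1+0+2=3 → 6/11 = 0.54545
Highest is class 'A' with F1 score = 0.8571.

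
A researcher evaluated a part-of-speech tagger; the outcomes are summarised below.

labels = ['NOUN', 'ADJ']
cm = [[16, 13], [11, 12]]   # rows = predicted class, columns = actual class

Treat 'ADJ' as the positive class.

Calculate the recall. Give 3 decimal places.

Recall = TP/(TP+FN) = 12/(12+13) = 12/25 = 0.480

0.480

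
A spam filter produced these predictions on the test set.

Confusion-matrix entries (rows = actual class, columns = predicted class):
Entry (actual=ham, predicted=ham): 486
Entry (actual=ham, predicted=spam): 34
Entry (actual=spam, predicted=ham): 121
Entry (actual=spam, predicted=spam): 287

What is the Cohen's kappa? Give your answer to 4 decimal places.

Observed agreement pₒ = trace/N = 773/928 = 0.83297
Expected agreement pₑ = Σ (rowᵢ·colᵢ)/N² = (520·607 + 408·321)/928² = 0.51860
κ = (pₒ − pₑ)/(1 − pₑ) = (0.83297 − 0.51860)/(1 − 0.51860) = 0.6530

0.6530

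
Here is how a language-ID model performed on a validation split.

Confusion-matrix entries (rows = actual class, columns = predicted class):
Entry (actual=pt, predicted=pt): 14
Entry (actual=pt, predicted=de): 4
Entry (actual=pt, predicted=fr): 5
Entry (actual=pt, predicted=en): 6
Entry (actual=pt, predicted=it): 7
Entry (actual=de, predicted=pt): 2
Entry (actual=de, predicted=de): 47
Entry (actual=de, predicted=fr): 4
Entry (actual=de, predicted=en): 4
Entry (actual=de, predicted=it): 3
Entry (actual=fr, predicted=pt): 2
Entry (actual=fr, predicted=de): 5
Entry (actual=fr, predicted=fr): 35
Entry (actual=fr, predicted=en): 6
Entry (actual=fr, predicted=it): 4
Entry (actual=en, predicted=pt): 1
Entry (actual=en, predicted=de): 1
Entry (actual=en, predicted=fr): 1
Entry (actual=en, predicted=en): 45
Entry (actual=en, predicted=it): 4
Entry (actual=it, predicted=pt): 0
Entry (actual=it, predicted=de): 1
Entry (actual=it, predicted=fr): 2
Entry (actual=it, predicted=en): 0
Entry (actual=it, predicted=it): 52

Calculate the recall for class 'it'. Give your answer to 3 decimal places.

Take TP from the diagonal, FP from the rest of the 'it' prediction marginal, FN from the rest of the 'it' actual marginal.
recall = TP/(TP+FN).
it: TP=52, FN=0+1+2+0=3 → 52/55 = 0.9455

0.945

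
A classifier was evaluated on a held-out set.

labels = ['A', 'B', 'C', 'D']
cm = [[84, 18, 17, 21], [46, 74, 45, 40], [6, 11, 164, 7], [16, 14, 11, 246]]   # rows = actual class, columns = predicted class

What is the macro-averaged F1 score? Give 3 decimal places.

0.656

Per-class F1 score (2·TP/(2·TP+FP+FN)):
  A: TP=84, FP=46+6+16=68, FN=18+17+21=56 → 168/292 = 0.5753
  B: TP=74, FP=18+11+14=43, FN=46+45+40=131 → 148/322 = 0.4596
  C: TP=164, FP=17+45+11=73, FN=6+11+7=24 → 328/425 = 0.7718
  D: TP=246, FP=21+40+7=68, FN=16+14+11=41 → 492/601 = 0.8186
Macro-F1 score = mean = (0.5753 + 0.4596 + 0.7718 + 0.8186) / 4 = 0.656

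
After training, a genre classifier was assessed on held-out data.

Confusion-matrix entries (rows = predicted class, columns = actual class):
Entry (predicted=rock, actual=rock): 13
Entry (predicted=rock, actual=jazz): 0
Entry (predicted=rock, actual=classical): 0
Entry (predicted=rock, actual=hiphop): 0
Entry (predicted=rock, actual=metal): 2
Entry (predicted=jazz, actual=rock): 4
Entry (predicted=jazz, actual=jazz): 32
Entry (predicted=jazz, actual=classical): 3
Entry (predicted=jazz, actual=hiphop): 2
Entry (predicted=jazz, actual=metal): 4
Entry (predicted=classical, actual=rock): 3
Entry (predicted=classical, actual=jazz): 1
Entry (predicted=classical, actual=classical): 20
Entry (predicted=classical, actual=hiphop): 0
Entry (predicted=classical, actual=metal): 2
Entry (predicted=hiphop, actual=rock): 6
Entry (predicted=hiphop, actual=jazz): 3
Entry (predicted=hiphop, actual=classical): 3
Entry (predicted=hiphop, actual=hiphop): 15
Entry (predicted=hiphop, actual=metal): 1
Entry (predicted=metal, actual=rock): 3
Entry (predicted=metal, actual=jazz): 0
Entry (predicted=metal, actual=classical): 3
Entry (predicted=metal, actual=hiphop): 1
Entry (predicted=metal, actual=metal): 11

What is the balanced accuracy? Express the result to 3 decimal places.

0.682

Balanced accuracy = mean of per-class recall.
  rock: recall = 13/29 = 0.4483
  jazz: recall = 32/36 = 0.8889
  classical: recall = 20/29 = 0.6897
  hiphop: recall = 15/18 = 0.8333
  metal: recall = 11/20 = 0.5500
Mean = (0.4483 + 0.8889 + 0.6897 + 0.8333 + 0.5500) / 5 = 0.682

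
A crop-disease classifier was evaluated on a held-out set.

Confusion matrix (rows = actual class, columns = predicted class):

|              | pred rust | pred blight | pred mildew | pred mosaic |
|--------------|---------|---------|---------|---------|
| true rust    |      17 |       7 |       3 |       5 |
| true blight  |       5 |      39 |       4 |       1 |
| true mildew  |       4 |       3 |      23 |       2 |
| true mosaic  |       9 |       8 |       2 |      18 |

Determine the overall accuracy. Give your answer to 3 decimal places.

0.647

Accuracy = trace / total = (17+39+23+18=97) / 150 = 97/150 = 0.647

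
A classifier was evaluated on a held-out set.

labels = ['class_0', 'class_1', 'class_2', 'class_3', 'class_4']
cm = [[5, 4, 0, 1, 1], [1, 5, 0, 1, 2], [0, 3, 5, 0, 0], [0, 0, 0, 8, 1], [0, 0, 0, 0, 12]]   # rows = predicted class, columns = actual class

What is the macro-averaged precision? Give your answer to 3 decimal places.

0.705

Per-class precision (TP/(TP+FP)):
  class_0: TP=5, FP=4+0+1+1=6 → 5/11 = 0.4545
  class_1: TP=5, FP=1+0+1+2=4 → 5/9 = 0.5556
  class_2: TP=5, FP=0+3+0+0=3 → 5/8 = 0.6250
  class_3: TP=8, FP=0+0+0+1=1 → 8/9 = 0.8889
  class_4: TP=12, FP=0+0+0+0=0 → 12/12 = 1.0000
Macro-precision = mean = (0.4545 + 0.5556 + 0.6250 + 0.8889 + 1.0000) / 5 = 0.705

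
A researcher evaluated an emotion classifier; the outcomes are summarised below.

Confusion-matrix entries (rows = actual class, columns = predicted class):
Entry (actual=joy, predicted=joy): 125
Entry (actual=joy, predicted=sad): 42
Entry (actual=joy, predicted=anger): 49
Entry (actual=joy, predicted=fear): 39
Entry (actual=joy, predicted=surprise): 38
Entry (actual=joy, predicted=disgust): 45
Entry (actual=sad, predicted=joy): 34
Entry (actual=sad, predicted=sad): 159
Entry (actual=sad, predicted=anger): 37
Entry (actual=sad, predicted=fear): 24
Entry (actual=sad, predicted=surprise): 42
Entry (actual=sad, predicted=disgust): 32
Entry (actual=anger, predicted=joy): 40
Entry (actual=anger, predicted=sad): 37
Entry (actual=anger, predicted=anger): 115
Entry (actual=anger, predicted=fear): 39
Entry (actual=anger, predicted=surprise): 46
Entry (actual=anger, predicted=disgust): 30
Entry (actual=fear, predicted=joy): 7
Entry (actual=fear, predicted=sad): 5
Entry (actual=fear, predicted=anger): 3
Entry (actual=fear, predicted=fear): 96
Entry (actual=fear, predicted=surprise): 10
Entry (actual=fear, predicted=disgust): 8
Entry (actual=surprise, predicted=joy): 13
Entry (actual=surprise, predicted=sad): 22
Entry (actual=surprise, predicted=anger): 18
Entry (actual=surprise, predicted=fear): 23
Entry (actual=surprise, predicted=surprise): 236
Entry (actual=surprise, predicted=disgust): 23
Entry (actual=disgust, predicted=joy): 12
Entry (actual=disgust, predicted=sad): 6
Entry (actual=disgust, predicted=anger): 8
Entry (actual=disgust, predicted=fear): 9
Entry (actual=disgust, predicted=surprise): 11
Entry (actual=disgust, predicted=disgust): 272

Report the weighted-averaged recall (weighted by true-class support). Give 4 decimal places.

Per-class recall (TP/(TP+FN)):
  joy: TP=125, FN=42+49+39+38+45=213 → 125/338 = 0.36982
  sad: TP=159, FN=34+37+24+42+32=169 → 159/328 = 0.48476
  anger: TP=115, FN=40+37+39+46+30=192 → 115/307 = 0.37459
  fear: TP=96, FN=7+5+3+10+8=33 → 96/129 = 0.74419
  surprise: TP=236, FN=13+22+18+23+23=99 → 236/335 = 0.70448
  disgust: TP=272, FN=12+6+8+9+11=46 → 272/318 = 0.85535
Weighted-recall = Σ (supportᵢ/N)·recallᵢ with N=1755: (338/1755)·0.36982 + (328/1755)·0.48476 + (307/1755)·0.37459 + (129/1755)·0.74419 + (335/1755)·0.70448 + (318/1755)·0.85535 = 0.5715

0.5715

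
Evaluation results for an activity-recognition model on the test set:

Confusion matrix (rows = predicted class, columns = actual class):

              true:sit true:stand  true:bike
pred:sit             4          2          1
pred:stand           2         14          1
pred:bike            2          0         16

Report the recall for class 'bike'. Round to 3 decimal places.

0.889

One-vs-rest for 'bike': TP = diagonal; FP = other classes predicted 'bike'; FN = 'bike' predicted as other.
recall = TP/(TP+FN).
bike: TP=16, FN=1+1=2 → 16/18 = 0.8889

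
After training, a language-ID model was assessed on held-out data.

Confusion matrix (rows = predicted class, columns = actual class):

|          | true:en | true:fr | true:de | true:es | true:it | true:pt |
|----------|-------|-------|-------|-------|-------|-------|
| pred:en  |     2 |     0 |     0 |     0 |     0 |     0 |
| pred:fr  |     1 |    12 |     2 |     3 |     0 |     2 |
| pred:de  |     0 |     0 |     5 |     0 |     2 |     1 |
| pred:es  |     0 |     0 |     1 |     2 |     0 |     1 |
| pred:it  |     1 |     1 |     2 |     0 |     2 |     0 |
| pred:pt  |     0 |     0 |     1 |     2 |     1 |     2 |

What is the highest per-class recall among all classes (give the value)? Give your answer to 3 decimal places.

0.923

Per-class recall (TP/(TP+FN)):
  en: TP=2, FN=1+0+0+1+0=2 → 2/4 = 0.5000
  fr: TP=12, FN=0+0+0+1+0=1 → 12/13 = 0.9231
  de: TP=5, FN=0+2+1+2+1=6 → 5/11 = 0.4545
  es: TP=2, FN=0+3+0+0+2=5 → 2/7 = 0.2857
  it: TP=2, FN=0+0+2+0+1=3 → 2/5 = 0.4000
  pt: TP=2, FN=0+2+1+1+0=4 → 2/6 = 0.3333
Highest is class 'fr' with recall = 0.923.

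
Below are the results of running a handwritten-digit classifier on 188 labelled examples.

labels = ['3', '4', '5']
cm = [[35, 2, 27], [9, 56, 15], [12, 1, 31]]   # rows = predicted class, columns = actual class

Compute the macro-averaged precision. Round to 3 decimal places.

0.650

Per-class precision (TP/(TP+FP)):
  3: TP=35, FP=2+27=29 → 35/64 = 0.5469
  4: TP=56, FP=9+15=24 → 56/80 = 0.7000
  5: TP=31, FP=12+1=13 → 31/44 = 0.7045
Macro-precision = mean = (0.5469 + 0.7000 + 0.7045) / 3 = 0.650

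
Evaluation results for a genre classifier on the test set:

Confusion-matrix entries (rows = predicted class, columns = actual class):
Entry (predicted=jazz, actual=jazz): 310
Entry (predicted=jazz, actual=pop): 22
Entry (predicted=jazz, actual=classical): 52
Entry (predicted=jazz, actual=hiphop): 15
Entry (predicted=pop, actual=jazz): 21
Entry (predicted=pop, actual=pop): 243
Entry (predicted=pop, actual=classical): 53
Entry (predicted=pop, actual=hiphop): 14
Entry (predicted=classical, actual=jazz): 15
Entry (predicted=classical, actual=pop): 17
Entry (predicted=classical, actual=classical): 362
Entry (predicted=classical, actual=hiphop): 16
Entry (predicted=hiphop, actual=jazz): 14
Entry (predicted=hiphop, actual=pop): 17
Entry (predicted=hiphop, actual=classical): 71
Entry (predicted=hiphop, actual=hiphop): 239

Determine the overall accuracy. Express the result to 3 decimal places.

0.779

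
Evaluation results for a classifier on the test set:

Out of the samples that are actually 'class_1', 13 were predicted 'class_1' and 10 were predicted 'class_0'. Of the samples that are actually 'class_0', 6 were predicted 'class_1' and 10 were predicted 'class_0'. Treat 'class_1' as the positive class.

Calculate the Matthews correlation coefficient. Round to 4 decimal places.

MCC = (TP·TN − FP·FN) / √((TP+FP)(TP+FN)(TN+FP)(TN+FN))
Numerator = 13·10 − 6·10 = 70
Denominator = √(19·23·16·20) = √139840 = 373.9519
MCC = 70 / 373.9519 = 0.1872

0.1872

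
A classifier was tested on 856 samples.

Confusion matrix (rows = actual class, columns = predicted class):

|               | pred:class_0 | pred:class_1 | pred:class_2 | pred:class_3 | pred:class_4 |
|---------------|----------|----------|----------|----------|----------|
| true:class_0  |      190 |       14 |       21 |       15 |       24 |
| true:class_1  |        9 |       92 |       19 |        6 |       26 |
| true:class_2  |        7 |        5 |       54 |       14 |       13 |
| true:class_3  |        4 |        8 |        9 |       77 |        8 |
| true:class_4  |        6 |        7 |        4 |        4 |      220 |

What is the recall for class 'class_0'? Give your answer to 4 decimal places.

recall = TP/(TP+FN).
class_0: TP=190, FN=14+21+15+24=74 → 190/264 = 0.71970

0.7197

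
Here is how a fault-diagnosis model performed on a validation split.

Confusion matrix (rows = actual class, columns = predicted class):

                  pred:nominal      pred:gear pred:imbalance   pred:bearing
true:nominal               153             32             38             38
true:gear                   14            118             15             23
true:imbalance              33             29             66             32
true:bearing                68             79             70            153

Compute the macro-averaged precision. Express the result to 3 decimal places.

0.500

Per-class precision (TP/(TP+FP)):
  nominal: TP=153, FP=14+33+68=115 → 153/268 = 0.5709
  gear: TP=118, FP=32+29+79=140 → 118/258 = 0.4574
  imbalance: TP=66, FP=38+15+70=123 → 66/189 = 0.3492
  bearing: TP=153, FP=38+23+32=93 → 153/246 = 0.6220
Macro-precision = mean = (0.5709 + 0.4574 + 0.3492 + 0.6220) / 4 = 0.500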